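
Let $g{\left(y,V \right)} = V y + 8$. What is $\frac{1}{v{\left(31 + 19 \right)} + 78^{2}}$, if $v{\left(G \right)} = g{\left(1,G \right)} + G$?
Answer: $\frac{1}{6192} \approx 0.0001615$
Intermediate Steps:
$g{\left(y,V \right)} = 8 + V y$
$v{\left(G \right)} = 8 + 2 G$ ($v{\left(G \right)} = \left(8 + G 1\right) + G = \left(8 + G\right) + G = 8 + 2 G$)
$\frac{1}{v{\left(31 + 19 \right)} + 78^{2}} = \frac{1}{\left(8 + 2 \left(31 + 19\right)\right) + 78^{2}} = \frac{1}{\left(8 + 2 \cdot 50\right) + 6084} = \frac{1}{\left(8 + 100\right) + 6084} = \frac{1}{108 + 6084} = \frac{1}{6192}$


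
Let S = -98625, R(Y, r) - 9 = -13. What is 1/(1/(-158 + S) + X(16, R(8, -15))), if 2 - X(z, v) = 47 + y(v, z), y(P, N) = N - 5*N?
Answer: 98783/1876876 ≈ 0.052632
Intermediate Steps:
R(Y, r) = -4 (R(Y, r) = 9 - 13 = -4)
y(P, N) = -4*N
X(z, v) = -45 + 4*z (X(z, v) = 2 - (47 - 4*z) = 2 + (-47 + 4*z) = -45 + 4*z)
1/(1/(-158 + S) + X(16, R(8, -15))) = 1/(1/(-158 - 98625) + (-45 + 4*16)) = 1/(1/(-98783) + (-45 + 64)) = 1/(-1/98783 + 19) = 1/(1876876/98783) = 98783/1876876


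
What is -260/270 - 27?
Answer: -755/27 ≈ -27.963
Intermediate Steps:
-260/270 - 27 = -260*1/270 - 27 = -26/27 - 27 = -755/27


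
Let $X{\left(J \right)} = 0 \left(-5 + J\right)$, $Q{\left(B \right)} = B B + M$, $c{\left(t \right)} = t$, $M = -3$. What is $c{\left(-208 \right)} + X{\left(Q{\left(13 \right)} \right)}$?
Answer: $-208$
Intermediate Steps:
$Q{\left(B \right)} = -3 + B^{2}$ ($Q{\left(B \right)} = B B - 3 = B^{2} - 3 = -3 + B^{2}$)
$X{\left(J \right)} = 0$
$c{\left(-208 \right)} + X{\left(Q{\left(13 \right)} \right)} = -208 + 0 = -208$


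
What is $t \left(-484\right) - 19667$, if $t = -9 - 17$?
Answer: $-7083$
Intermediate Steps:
$t = -26$ ($t = -9 - 17 = -26$)
$t \left(-484\right) - 19667 = \left(-26\right) \left(-484\right) - 19667 = 12584 - 19667 = -7083$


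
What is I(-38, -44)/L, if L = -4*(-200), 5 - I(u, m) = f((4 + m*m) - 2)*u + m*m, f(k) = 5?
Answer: -1741/800 ≈ -2.1763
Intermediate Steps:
I(u, m) = 5 - m² - 5*u (I(u, m) = 5 - (5*u + m*m) = 5 - (5*u + m²) = 5 - (m² + 5*u) = 5 + (-m² - 5*u) = 5 - m² - 5*u)
L = 800
I(-38, -44)/L = (5 - 1*(-44)² - 5*(-38))/800 = (5 - 1*1936 + 190)*(1/800) = (5 - 1936 + 190)*(1/800) = -1741*1/800 = -1741/800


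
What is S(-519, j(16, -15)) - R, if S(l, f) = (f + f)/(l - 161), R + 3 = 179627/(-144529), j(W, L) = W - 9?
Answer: 29640151/7019980 ≈ 4.2223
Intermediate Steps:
j(W, L) = -9 + W
R = -87602/20647 (R = -3 + 179627/(-144529) = -3 + 179627*(-1/144529) = -3 - 25661/20647 = -87602/20647 ≈ -4.2428)
S(l, f) = 2*f/(-161 + l) (S(l, f) = (2*f)/(-161 + l) = 2*f/(-161 + l))
S(-519, j(16, -15)) - R = 2*(-9 + 16)/(-161 - 519) - 1*(-87602/20647) = 2*7/(-680) + 87602/20647 = 2*7*(-1/680) + 87602/20647 = -7/340 + 87602/20647 = 29640151/7019980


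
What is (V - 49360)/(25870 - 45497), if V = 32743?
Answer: 16617/19627 ≈ 0.84664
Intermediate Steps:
(V - 49360)/(25870 - 45497) = (32743 - 49360)/(25870 - 45497) = -16617/(-19627) = -16617*(-1/19627) = 16617/19627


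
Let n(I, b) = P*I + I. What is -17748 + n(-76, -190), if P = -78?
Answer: -11896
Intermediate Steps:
n(I, b) = -77*I (n(I, b) = -78*I + I = -77*I)
-17748 + n(-76, -190) = -17748 - 77*(-76) = -17748 + 5852 = -11896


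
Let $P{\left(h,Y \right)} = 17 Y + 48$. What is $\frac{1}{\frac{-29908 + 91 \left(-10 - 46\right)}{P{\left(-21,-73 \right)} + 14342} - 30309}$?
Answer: $- \frac{4383}{132856015} \approx -3.2991 \cdot 10^{-5}$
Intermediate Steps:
$P{\left(h,Y \right)} = 48 + 17 Y$
$\frac{1}{\frac{-29908 + 91 \left(-10 - 46\right)}{P{\left(-21,-73 \right)} + 14342} - 30309} = \frac{1}{\frac{-29908 + 91 \left(-10 - 46\right)}{\left(48 + 17 \left(-73\right)\right) + 14342} - 30309} = \frac{1}{\frac{-29908 + 91 \left(-56\right)}{\left(48 - 1241\right) + 14342} - 30309} = \frac{1}{\frac{-29908 - 5096}{-1193 + 14342} - 30309} = \frac{1}{- \frac{35004}{13149} - 30309} = \frac{1}{\left(-35004\right) \frac{1}{13149} - 30309} = \frac{1}{- \frac{11668}{4383} - 30309} = \frac{1}{- \frac{132856015}{4383}} = - \frac{4383}{132856015}$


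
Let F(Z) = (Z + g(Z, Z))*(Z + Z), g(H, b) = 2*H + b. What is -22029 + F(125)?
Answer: 102971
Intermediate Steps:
g(H, b) = b + 2*H
F(Z) = 8*Z² (F(Z) = (Z + (Z + 2*Z))*(Z + Z) = (Z + 3*Z)*(2*Z) = (4*Z)*(2*Z) = 8*Z²)
-22029 + F(125) = -22029 + 8*125² = -22029 + 8*15625 = -22029 + 125000 = 102971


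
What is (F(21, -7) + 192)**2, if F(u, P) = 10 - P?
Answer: 43681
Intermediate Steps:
(F(21, -7) + 192)**2 = ((10 - 1*(-7)) + 192)**2 = ((10 + 7) + 192)**2 = (17 + 192)**2 = 209**2 = 43681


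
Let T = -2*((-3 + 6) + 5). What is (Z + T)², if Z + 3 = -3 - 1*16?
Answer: 1444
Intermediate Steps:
Z = -22 (Z = -3 + (-3 - 1*16) = -3 + (-3 - 16) = -3 - 19 = -22)
T = -16 (T = -2*(3 + 5) = -2*8 = -16)
(Z + T)² = (-22 - 16)² = (-38)² = 1444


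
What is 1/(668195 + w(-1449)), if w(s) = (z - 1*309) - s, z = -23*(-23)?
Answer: 1/669864 ≈ 1.4928e-6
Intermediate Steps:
z = 529
w(s) = 220 - s (w(s) = (529 - 1*309) - s = (529 - 309) - s = 220 - s)
1/(668195 + w(-1449)) = 1/(668195 + (220 - 1*(-1449))) = 1/(668195 + (220 + 1449)) = 1/(668195 + 1669) = 1/669864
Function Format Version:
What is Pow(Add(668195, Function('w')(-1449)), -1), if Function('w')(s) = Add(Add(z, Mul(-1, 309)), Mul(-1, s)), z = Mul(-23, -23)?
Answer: Rational(1, 669864) ≈ 1.4928e-6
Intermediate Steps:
z = 529
Function('w')(s) = Add(220, Mul(-1, s)) (Function('w')(s) = Add(Add(529, Mul(-1, 309)), Mul(-1, s)) = Add(Add(529, -309), Mul(-1, s)) = Add(220, Mul(-1, s)))
Pow(Add(668195, Function('w')(-1449)), -1) = Pow(Add(668195, Add(220, Mul(-1, -1449))), -1) = Pow(Add(668195, Add(220, 1449)), -1) = Pow(Add(668195, 1669), -1) = Pow(669864, -1) = Rational(1, 669864)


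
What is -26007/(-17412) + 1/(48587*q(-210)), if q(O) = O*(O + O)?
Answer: 9287475502601/6218076803400 ≈ 1.4936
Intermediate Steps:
q(O) = 2*O² (q(O) = O*(2*O) = 2*O²)
-26007/(-17412) + 1/(48587*q(-210)) = -26007/(-17412) + 1/(48587*((2*(-210)²))) = -26007*(-1/17412) + 1/(48587*((2*44100))) = 8669/5804 + (1/48587)/88200 = 8669/5804 + (1/48587)*(1/88200) = 8669/5804 + 1/4285373400 = 9287475502601/6218076803400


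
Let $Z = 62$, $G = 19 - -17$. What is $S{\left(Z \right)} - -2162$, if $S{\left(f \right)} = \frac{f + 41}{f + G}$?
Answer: $\frac{211979}{98} \approx 2163.1$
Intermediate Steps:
$G = 36$ ($G = 19 + 17 = 36$)
$S{\left(f \right)} = \frac{41 + f}{36 + f}$ ($S{\left(f \right)} = \frac{f + 41}{f + 36} = \frac{41 + f}{36 + f}$)
$S{\left(Z \right)} - -2162 = \frac{41 + 62}{36 + 62} - -2162 = \frac{1}{98} \cdot 103 + 2162 = \frac{103}{98} + 2162 = \frac{211979}{98}$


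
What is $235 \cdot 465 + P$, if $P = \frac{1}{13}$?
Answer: $\frac{1420576}{13} \approx 1.0928 \cdot 10^{5}$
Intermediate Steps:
$P = \frac{1}{13} \approx 0.076923$
$235 \cdot 465 + P = 235 \cdot 465 + \frac{1}{13} = 109275 + \frac{1}{13} = \frac{1420576}{13}$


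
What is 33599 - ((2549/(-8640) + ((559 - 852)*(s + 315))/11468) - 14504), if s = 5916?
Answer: 1195504423903/24770880 ≈ 48263.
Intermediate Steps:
33599 - ((2549/(-8640) + ((559 - 852)*(s + 315))/11468) - 14504) = 33599 - ((2549/(-8640) + ((559 - 852)*(5916 + 315))/11468) - 14504) = 33599 - ((2549*(-1/8640) - 293*6231*(1/11468)) - 14504) = 33599 - ((-2549/8640 - 1825683*1/11468) - 14504) = 33599 - ((-2549/8640 - 1825683/11468) - 14504) = 33599 - (-3950783263/24770880 - 14504) = 33599 - 1*(-363227626783/24770880) = 33599 + 363227626783/24770880 = 1195504423903/24770880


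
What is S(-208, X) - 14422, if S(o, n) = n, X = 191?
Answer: -14231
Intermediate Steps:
S(-208, X) - 14422 = 191 - 14422 = -14231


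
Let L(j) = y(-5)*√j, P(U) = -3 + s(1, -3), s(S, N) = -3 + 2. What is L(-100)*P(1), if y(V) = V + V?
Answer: 400*I ≈ 400.0*I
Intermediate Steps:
s(S, N) = -1
P(U) = -4 (P(U) = -3 - 1 = -4)
y(V) = 2*V
L(j) = -10*√j (L(j) = (2*(-5))*√j = -10*√j)
L(-100)*P(1) = -100*I*(-4) = 400*I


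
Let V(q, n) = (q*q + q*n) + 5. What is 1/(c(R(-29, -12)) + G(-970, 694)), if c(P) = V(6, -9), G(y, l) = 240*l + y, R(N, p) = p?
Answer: 1/165577 ≈ 6.0395e-6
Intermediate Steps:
V(q, n) = 5 + q² + n*q (V(q, n) = (q² + n*q) + 5 = 5 + q² + n*q)
G(y, l) = y + 240*l
c(P) = -13 (c(P) = 5 + 6² - 9*6 = 5 + 36 - 54 = -13)
1/(c(R(-29, -12)) + G(-970, 694)) = 1/(-13 + (-970 + 240*694)) = 1/(-13 + (-970 + 166560)) = 1/(-13 + 165590) = 1/165577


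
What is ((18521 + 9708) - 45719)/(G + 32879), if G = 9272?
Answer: -17490/42151 ≈ -0.41494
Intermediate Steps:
((18521 + 9708) - 45719)/(G + 32879) = ((18521 + 9708) - 45719)/(9272 + 32879) = (28229 - 45719)/42151 = -17490*1/42151 = -17490/42151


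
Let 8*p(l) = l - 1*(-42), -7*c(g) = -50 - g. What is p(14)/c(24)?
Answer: 49/74 ≈ 0.66216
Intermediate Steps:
c(g) = 50/7 + g/7 (c(g) = -(-50 - g)/7 = 50/7 + g/7)
p(l) = 21/4 + l/8 (p(l) = (l - 1*(-42))/8 = (l + 42)/8 = (42 + l)/8 = 21/4 + l/8)
p(14)/c(24) = (21/4 + (⅛)*14)/(50/7 + (⅐)*24) = (21/4 + 7/4)/(50/7 + 24/7) = 7/(74/7) = 7*(7/74) = 49/74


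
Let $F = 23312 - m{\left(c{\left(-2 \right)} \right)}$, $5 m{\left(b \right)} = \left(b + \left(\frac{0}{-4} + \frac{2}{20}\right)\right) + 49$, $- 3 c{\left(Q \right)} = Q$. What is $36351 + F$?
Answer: $\frac{8947957}{150} \approx 59653.0$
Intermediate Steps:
$c{\left(Q \right)} = - \frac{Q}{3}$
$m{\left(b \right)} = \frac{491}{50} + \frac{b}{5}$ ($m{\left(b \right)} = \frac{\left(b + \left(\frac{0}{-4} + \frac{2}{20}\right)\right) + 49}{5} = \frac{\left(b + \left(0 \left(- \frac{1}{4}\right) + 2 \cdot \frac{1}{20}\right)\right) + 49}{5} = \frac{\left(b + \left(0 + \frac{1}{10}\right)\right) + 49}{5} = \frac{\left(b + \frac{1}{10}\right) + 49}{5} = \frac{\left(\frac{1}{10} + b\right) + 49}{5} = \frac{\frac{491}{10} + b}{5} = \frac{491}{50} + \frac{b}{5}$)
$F = \frac{3495307}{150}$ ($F = 23312 - \left(\frac{491}{50} + \frac{\left(- \frac{1}{3}\right) \left(-2\right)}{5}\right) = 23312 - \left(\frac{491}{50} + \frac{1}{5} \cdot \frac{2}{3}\right) = 23312 - \left(\frac{491}{50} + \frac{2}{15}\right) = 23312 - \frac{1493}{150} = \frac{3495307}{150} \approx 23302.0$)
$36351 + F = 36351 + \frac{3495307}{150} = \frac{8947957}{150}$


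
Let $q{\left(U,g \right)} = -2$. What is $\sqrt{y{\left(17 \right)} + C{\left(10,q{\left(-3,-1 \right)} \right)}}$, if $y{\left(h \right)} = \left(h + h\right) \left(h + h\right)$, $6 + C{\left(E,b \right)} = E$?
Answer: $2 \sqrt{290} \approx 34.059$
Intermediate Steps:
$C{\left(E,b \right)} = -6 + E$
$y{\left(h \right)} = 4 h^{2}$ ($y{\left(h \right)} = 2 h 2 h = 4 h^{2}$)
$\sqrt{y{\left(17 \right)} + C{\left(10,q{\left(-3,-1 \right)} \right)}} = \sqrt{4 \cdot 17^{2} + \left(-6 + 10\right)} = \sqrt{4 \cdot 289 + 4} = \sqrt{1156 + 4} = \sqrt{1160} = 2 \sqrt{290}$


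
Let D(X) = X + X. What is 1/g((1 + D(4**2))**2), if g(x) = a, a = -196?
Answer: -1/196 ≈ -0.0051020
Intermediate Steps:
D(X) = 2*X
g(x) = -196
1/g((1 + D(4**2))**2) = 1/(-196) = -1/196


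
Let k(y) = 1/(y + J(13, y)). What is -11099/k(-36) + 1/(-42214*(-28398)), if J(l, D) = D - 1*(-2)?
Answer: 931378379121961/1198793172 ≈ 7.7693e+5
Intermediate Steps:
J(l, D) = 2 + D (J(l, D) = D + 2 = 2 + D)
k(y) = 1/(2 + 2*y) (k(y) = 1/(y + (2 + y)) = 1/(2 + 2*y))
-11099/k(-36) + 1/(-42214*(-28398)) = -11099/(1/(2*(1 - 36))) + 1/(-42214*(-28398)) = -11099/((1/2)/(-35)) - 1/42214*(-1/28398) = -11099/((1/2)*(-1/35)) + 1/1198793172 = -11099/(-1/70) + 1/1198793172 = -11099*(-70) + 1/1198793172 = 776930 + 1/1198793172 = 931378379121961/1198793172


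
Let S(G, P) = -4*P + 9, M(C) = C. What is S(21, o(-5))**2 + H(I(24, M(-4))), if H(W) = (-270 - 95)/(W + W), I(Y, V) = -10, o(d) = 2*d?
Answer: 9677/4 ≈ 2419.3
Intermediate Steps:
S(G, P) = 9 - 4*P
H(W) = -365/(2*W) (H(W) = -365*1/(2*W) = -365/(2*W))
S(21, o(-5))**2 + H(I(24, M(-4))) = (9 - 8*(-5))**2 - 365/2/(-10) = (9 - 4*(-10))**2 - 365/2*(-1/10) = (9 + 40)**2 + 73/4 = 49**2 + 73/4 = 2401 + 73/4 = 9677/4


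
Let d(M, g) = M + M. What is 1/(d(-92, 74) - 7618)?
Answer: -1/7802 ≈ -0.00012817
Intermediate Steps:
d(M, g) = 2*M
1/(d(-92, 74) - 7618) = 1/(2*(-92) - 7618) = 1/(-184 - 7618) = 1/(-7802) = -1/7802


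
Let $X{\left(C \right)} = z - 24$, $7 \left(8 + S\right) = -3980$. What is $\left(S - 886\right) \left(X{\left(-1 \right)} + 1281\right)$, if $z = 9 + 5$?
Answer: $- \frac{13012498}{7} \approx -1.8589 \cdot 10^{6}$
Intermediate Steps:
$S = - \frac{4036}{7}$ ($S = -8 + \frac{1}{7} \left(-3980\right) = -8 - \frac{3980}{7} = - \frac{4036}{7} \approx -576.57$)
$z = 14$
$X{\left(C \right)} = -10$ ($X{\left(C \right)} = 14 - 24 = -10$)
$\left(S - 886\right) \left(X{\left(-1 \right)} + 1281\right) = \left(- \frac{4036}{7} - 886\right) \left(-10 + 1281\right) = \left(- \frac{10238}{7}\right) 1271 = - \frac{13012498}{7}$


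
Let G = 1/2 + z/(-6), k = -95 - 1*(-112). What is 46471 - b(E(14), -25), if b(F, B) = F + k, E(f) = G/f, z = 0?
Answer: 1300711/28 ≈ 46454.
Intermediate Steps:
k = 17 (k = -95 + 112 = 17)
G = ½ (G = 1/2 + 0/(-6) = 1*(½) + 0*(-⅙) = ½ + 0 = ½ ≈ 0.50000)
E(f) = 1/(2*f)
b(F, B) = 17 + F (b(F, B) = F + 17 = 17 + F)
46471 - b(E(14), -25) = 46471 - (17 + (½)/14) = 46471 - (17 + (½)*(1/14)) = 46471 - (17 + 1/28) = 46471 - 1*477/28 = 46471 - 477/28 = 1300711/28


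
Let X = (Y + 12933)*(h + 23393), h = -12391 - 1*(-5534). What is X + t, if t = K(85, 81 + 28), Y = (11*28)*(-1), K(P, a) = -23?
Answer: 208766977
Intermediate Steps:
h = -6857 (h = -12391 + 5534 = -6857)
Y = -308 (Y = 308*(-1) = -308)
t = -23
X = 208767000 (X = (-308 + 12933)*(-6857 + 23393) = 12625*16536 = 208767000)
X + t = 208767000 - 23 = 208766977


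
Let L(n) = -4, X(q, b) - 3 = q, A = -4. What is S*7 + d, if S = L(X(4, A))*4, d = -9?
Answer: -121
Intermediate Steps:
X(q, b) = 3 + q
S = -16 (S = -4*4 = -16)
S*7 + d = -16*7 - 9 = -112 - 9 = -121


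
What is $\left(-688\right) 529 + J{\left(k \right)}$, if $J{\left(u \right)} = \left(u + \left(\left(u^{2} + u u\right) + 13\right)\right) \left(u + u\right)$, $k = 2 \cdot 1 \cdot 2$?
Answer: $-363560$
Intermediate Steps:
$k = 4$ ($k = 2 \cdot 2 = 4$)
$J{\left(u \right)} = 2 u \left(13 + u + 2 u^{2}\right)$ ($J{\left(u \right)} = \left(u + \left(\left(u^{2} + u^{2}\right) + 13\right)\right) 2 u = \left(u + \left(2 u^{2} + 13\right)\right) 2 u = \left(u + \left(13 + 2 u^{2}\right)\right) 2 u = \left(13 + u + 2 u^{2}\right) 2 u = 2 u \left(13 + u + 2 u^{2}\right)$)
$\left(-688\right) 529 + J{\left(k \right)} = \left(-688\right) 529 + 2 \cdot 4 \left(13 + 4 + 2 \cdot 4^{2}\right) = -363952 + 2 \cdot 4 \left(13 + 4 + 2 \cdot 16\right) = -363952 + 2 \cdot 4 \left(13 + 4 + 32\right) = -363952 + 2 \cdot 4 \cdot 49 = -363952 + 392 = -363560$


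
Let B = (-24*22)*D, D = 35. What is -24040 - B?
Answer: -5560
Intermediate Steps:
B = -18480 (B = -24*22*35 = -528*35 = -18480)
-24040 - B = -24040 - 1*(-18480) = -24040 + 18480 = -5560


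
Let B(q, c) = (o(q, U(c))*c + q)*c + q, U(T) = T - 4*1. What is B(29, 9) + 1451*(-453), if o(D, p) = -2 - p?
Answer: -657580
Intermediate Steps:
U(T) = -4 + T (U(T) = T - 4 = -4 + T)
B(q, c) = q + c*(q + c*(2 - c)) (B(q, c) = ((-2 - (-4 + c))*c + q)*c + q = ((-2 + (4 - c))*c + q)*c + q = ((2 - c)*c + q)*c + q = (c*(2 - c) + q)*c + q = (q + c*(2 - c))*c + q = c*(q + c*(2 - c)) + q = q + c*(q + c*(2 - c)))
B(29, 9) + 1451*(-453) = (29 + 9*29 + 9²*(2 - 1*9)) + 1451*(-453) = (29 + 261 + 81*(2 - 9)) - 657303 = (29 + 261 + 81*(-7)) - 657303 = (29 + 261 - 567) - 657303 = -277 - 657303 = -657580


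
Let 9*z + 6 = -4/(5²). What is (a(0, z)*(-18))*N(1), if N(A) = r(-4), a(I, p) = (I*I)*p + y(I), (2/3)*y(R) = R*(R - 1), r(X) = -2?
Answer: 0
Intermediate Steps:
y(R) = 3*R*(-1 + R)/2 (y(R) = 3*(R*(R - 1))/2 = 3*(R*(-1 + R))/2 = 3*R*(-1 + R)/2)
z = -154/225 (z = -⅔ + (-4/(5²))/9 = -⅔ + (-4/25)/9 = -⅔ + (-4*1/25)/9 = -⅔ + (⅑)*(-4/25) = -⅔ - 4/225 = -154/225 ≈ -0.68444)
a(I, p) = p*I² + 3*I*(-1 + I)/2 (a(I, p) = (I*I)*p + 3*I*(-1 + I)/2 = I²*p + 3*I*(-1 + I)/2 = p*I² + 3*I*(-1 + I)/2)
N(A) = -2
(a(0, z)*(-18))*N(1) = (((½)*0*(-3 + 3*0 + 2*0*(-154/225)))*(-18))*(-2) = (((½)*0*(-3 + 0 + 0))*(-18))*(-2) = (((½)*0*(-3))*(-18))*(-2) = (0*(-18))*(-2) = 0*(-2) = 0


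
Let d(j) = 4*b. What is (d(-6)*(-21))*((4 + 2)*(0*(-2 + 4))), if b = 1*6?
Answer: 0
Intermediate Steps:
b = 6
d(j) = 24 (d(j) = 4*6 = 24)
(d(-6)*(-21))*((4 + 2)*(0*(-2 + 4))) = (24*(-21))*((4 + 2)*(0*(-2 + 4))) = -3024*0*2 = -3024*0 = -504*0 = 0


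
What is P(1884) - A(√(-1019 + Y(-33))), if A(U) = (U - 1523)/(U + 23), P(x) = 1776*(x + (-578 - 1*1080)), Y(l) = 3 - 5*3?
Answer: 313090279/780 - 773*I*√1031/780 ≈ 4.014e+5 - 31.821*I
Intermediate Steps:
Y(l) = -12 (Y(l) = 3 - 15 = -12)
P(x) = -2944608 + 1776*x (P(x) = 1776*(x + (-578 - 1080)) = 1776*(x - 1658) = 1776*(-1658 + x) = -2944608 + 1776*x)
A(U) = (-1523 + U)/(23 + U)
P(1884) - A(√(-1019 + Y(-33))) = (-2944608 + 1776*1884) - (-1523 + √(-1019 - 12))/(23 + √(-1019 - 12)) = (-2944608 + 3345984) - (-1523 + √(-1031))/(23 + √(-1031)) = 401376 - (-1523 + I*√1031)/(23 + I*√1031)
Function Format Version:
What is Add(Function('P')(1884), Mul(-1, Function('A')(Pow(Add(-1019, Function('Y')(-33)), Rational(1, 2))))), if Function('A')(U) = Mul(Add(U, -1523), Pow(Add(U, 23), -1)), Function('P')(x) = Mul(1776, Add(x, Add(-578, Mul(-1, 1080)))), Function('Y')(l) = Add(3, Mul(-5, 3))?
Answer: Add(Rational(313090279, 780), Mul(Rational(-773, 780), I, Pow(1031, Rational(1, 2)))) ≈ Add(4.0140e+5, Mul(-31.821, I))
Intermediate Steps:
Function('Y')(l) = -12 (Function('Y')(l) = Add(3, -15) = -12)
Function('P')(x) = Add(-2944608, Mul(1776, x)) (Function('P')(x) = Mul(1776, Add(x, Add(-578, -1080))) = Mul(1776, Add(x, -1658)) = Mul(1776, Add(-1658, x)) = Add(-2944608, Mul(1776, x)))
Function('A')(U) = Mul(Pow(Add(23, U), -1), Add(-1523, U)) (Function('A')(U) = Mul(Add(-1523, U), Pow(Add(23, U), -1)) = Mul(Pow(Add(23, U), -1), Add(-1523, U)))
Add(Function('P')(1884), Mul(-1, Function('A')(Pow(Add(-1019, Function('Y')(-33)), Rational(1, 2))))) = Add(Add(-2944608, Mul(1776, 1884)), Mul(-1, Mul(Pow(Add(23, Pow(Add(-1019, -12), Rational(1, 2))), -1), Add(-1523, Pow(Add(-1019, -12), Rational(1, 2)))))) = Add(Add(-2944608, 3345984), Mul(-1, Mul(Pow(Add(23, Pow(-1031, Rational(1, 2))), -1), Add(-1523, Pow(-1031, Rational(1, 2)))))) = Add(401376, Mul(-1, Mul(Pow(Add(23, Mul(I, Pow(1031, Rational(1, 2)))), -1), Add(-1523, Mul(I, Pow(1031, Rational(1, 2))))))) = Add(401376, Mul(-1, Pow(Add(23, Mul(I, Pow(1031, Rational(1, 2)))), -1), Add(-1523, Mul(I, Pow(1031, Rational(1, 2))))))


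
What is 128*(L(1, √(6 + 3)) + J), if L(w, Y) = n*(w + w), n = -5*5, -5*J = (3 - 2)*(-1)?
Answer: -31872/5 ≈ -6374.4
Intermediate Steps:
J = ⅕ (J = -(3 - 2)*(-1)/5 = -(-1)/5 = -⅕*(-1) = ⅕ ≈ 0.20000)
n = -25
L(w, Y) = -50*w (L(w, Y) = -25*(w + w) = -50*w)
128*(L(1, √(6 + 3)) + J) = 128*(-50*1 + ⅕) = 128*(-50 + ⅕) = 128*(-249/5) = -31872/5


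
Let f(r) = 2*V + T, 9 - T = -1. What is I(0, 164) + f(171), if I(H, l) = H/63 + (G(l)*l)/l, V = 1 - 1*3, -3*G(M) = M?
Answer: -146/3 ≈ -48.667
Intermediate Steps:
T = 10 (T = 9 - 1*(-1) = 9 + 1 = 10)
G(M) = -M/3
V = -2 (V = 1 - 3 = -2)
f(r) = 6 (f(r) = 2*(-2) + 10 = -4 + 10 = 6)
I(H, l) = -l/3 + H/63 (I(H, l) = H/63 + ((-l/3)*l)/l = H*(1/63) + (-l**2/3)/l = H/63 - l/3 = -l/3 + H/63)
I(0, 164) + f(171) = (-1/3*164 + (1/63)*0) + 6 = (-164/3 + 0) + 6 = -164/3 + 6 = -146/3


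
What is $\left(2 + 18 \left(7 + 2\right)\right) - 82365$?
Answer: $-82201$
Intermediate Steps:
$\left(2 + 18 \left(7 + 2\right)\right) - 82365 = \left(2 + 18 \cdot 9\right) - 82365 = \left(2 + 162\right) - 82365 = 164 - 82365 = -82201$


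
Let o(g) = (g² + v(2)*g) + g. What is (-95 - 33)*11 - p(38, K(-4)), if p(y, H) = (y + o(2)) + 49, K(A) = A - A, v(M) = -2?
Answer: -1497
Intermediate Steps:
K(A) = 0
o(g) = g² - g (o(g) = (g² - 2*g) + g = g² - g)
p(y, H) = 51 + y (p(y, H) = (y + 2*(-1 + 2)) + 49 = (y + 2*1) + 49 = (y + 2) + 49 = (2 + y) + 49 = 51 + y)
(-95 - 33)*11 - p(38, K(-4)) = (-95 - 33)*11 - (51 + 38) = -128*11 - 1*89 = -1408 - 89 = -1497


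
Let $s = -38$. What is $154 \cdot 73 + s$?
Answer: $11204$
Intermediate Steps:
$154 \cdot 73 + s = 154 \cdot 73 - 38 = 11242 - 38 = 11204$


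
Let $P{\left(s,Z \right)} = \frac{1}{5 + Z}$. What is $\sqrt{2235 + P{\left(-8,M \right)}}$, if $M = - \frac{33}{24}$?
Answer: $\frac{\sqrt{1879867}}{29} \approx 47.279$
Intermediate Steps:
$M = - \frac{11}{8}$ ($M = \left(-33\right) \frac{1}{24} = - \frac{11}{8} \approx -1.375$)
$\sqrt{2235 + P{\left(-8,M \right)}} = \sqrt{2235 + \frac{1}{5 - \frac{11}{8}}} = \sqrt{2235 + \frac{1}{\frac{29}{8}}} = \sqrt{2235 + \frac{8}{29}} = \sqrt{\frac{64823}{29}} = \frac{\sqrt{1879867}}{29}$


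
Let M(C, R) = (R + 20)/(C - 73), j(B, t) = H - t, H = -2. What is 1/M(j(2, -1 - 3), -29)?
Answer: 71/9 ≈ 7.8889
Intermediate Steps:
j(B, t) = -2 - t
M(C, R) = (20 + R)/(-73 + C)
1/M(j(2, -1 - 3), -29) = 1/((20 - 29)/(-73 + (-2 - (-1 - 3)))) = 1/(-9/(-73 + (-2 - 1*(-4)))) = 1/(-9/(-73 + (-2 + 4))) = 1/(-9/(-73 + 2)) = 1/(-9/(-71)) = 1/(-1/71*(-9)) = 1/(9/71) = 71/9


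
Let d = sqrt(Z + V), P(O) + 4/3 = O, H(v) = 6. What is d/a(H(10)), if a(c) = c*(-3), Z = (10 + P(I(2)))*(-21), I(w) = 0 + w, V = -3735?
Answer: -I*sqrt(3959)/18 ≈ -3.4956*I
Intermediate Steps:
I(w) = w
P(O) = -4/3 + O
Z = -224 (Z = (10 + (-4/3 + 2))*(-21) = (10 + 2/3)*(-21) = (32/3)*(-21) = -224)
d = I*sqrt(3959) (d = sqrt(-224 - 3735) = sqrt(-3959) = I*sqrt(3959) ≈ 62.921*I)
a(c) = -3*c
d/a(H(10)) = (I*sqrt(3959))/((-3*6)) = (I*sqrt(3959))/(-18) = (I*sqrt(3959))*(-1/18) = -I*sqrt(3959)/18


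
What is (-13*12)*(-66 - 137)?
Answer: 31668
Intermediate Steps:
(-13*12)*(-66 - 137) = -156*(-203) = 31668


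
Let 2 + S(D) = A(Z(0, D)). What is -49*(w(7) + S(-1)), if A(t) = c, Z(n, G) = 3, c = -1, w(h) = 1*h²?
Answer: -2254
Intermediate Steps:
w(h) = h²
A(t) = -1
S(D) = -3 (S(D) = -2 - 1 = -3)
-49*(w(7) + S(-1)) = -49*(7² - 3) = -49*(49 - 3) = -49*46 = -2254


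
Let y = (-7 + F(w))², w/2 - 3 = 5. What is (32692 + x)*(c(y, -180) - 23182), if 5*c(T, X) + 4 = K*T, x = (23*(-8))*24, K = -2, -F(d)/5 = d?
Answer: -3705626352/5 ≈ -7.4113e+8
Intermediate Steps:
w = 16 (w = 6 + 2*5 = 6 + 10 = 16)
F(d) = -5*d
x = -4416 (x = -184*24 = -4416)
y = 7569 (y = (-7 - 5*16)² = (-7 - 80)² = (-87)² = 7569)
c(T, X) = -⅘ - 2*T/5 (c(T, X) = -⅘ + (-2*T)/5 = -⅘ - 2*T/5)
(32692 + x)*(c(y, -180) - 23182) = (32692 - 4416)*((-⅘ - ⅖*7569) - 23182) = 28276*((-⅘ - 15138/5) - 23182) = 28276*(-15142/5 - 23182) = 28276*(-131052/5) = -3705626352/5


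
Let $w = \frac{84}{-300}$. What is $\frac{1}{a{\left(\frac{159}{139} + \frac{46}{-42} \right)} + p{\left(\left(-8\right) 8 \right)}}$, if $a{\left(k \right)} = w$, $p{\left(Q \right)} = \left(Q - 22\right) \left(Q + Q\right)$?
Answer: $\frac{25}{275193} \approx 9.0845 \cdot 10^{-5}$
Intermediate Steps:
$w = - \frac{7}{25}$ ($w = 84 \left(- \frac{1}{300}\right) = - \frac{7}{25} \approx -0.28$)
$p{\left(Q \right)} = 2 Q \left(-22 + Q\right)$ ($p{\left(Q \right)} = \left(-22 + Q\right) 2 Q = 2 Q \left(-22 + Q\right)$)
$a{\left(k \right)} = - \frac{7}{25}$
$\frac{1}{a{\left(\frac{159}{139} + \frac{46}{-42} \right)} + p{\left(\left(-8\right) 8 \right)}} = \frac{1}{- \frac{7}{25} + 2 \left(\left(-8\right) 8\right) \left(-22 - 64\right)} = \frac{1}{- \frac{7}{25} + 2 \left(-64\right) \left(-22 - 64\right)} = \frac{1}{- \frac{7}{25} + 2 \left(-64\right) \left(-86\right)} = \frac{1}{- \frac{7}{25} + 11008} = \frac{1}{\frac{275193}{25}} = \frac{25}{275193}$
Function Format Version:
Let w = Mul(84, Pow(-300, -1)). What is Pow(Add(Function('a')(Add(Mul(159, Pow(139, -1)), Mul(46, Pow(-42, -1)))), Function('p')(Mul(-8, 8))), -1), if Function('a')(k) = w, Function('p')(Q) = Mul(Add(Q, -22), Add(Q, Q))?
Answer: Rational(25, 275193) ≈ 9.0845e-5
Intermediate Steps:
w = Rational(-7, 25) (w = Mul(84, Rational(-1, 300)) = Rational(-7, 25) ≈ -0.28000)
Function('p')(Q) = Mul(2, Q, Add(-22, Q)) (Function('p')(Q) = Mul(Add(-22, Q), Mul(2, Q)) = Mul(2, Q, Add(-22, Q)))
Function('a')(k) = Rational(-7, 25)
Pow(Add(Function('a')(Add(Mul(159, Pow(139, -1)), Mul(46, Pow(-42, -1)))), Function('p')(Mul(-8, 8))), -1) = Pow(Add(Rational(-7, 25), Mul(2, Mul(-8, 8), Add(-22, Mul(-8, 8)))), -1) = Pow(Add(Rational(-7, 25), Mul(2, -64, Add(-22, -64))), -1) = Pow(Add(Rational(-7, 25), Mul(2, -64, -86)), -1) = Pow(Add(Rational(-7, 25), 11008), -1) = Pow(Rational(275193, 25), -1) = Rational(25, 275193)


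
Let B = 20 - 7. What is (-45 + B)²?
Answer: 1024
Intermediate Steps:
B = 13
(-45 + B)² = (-45 + 13)² = (-32)² = 1024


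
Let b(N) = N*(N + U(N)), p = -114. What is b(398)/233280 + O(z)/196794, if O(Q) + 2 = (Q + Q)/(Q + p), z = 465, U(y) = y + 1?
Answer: 22542140507/16577926560 ≈ 1.3598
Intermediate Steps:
U(y) = 1 + y
b(N) = N*(1 + 2*N) (b(N) = N*(N + (1 + N)) = N*(1 + 2*N))
O(Q) = -2 + 2*Q/(-114 + Q) (O(Q) = -2 + (Q + Q)/(Q - 114) = -2 + (2*Q)/(-114 + Q) = -2 + 2*Q/(-114 + Q))
b(398)/233280 + O(z)/196794 = (398*(1 + 2*398))/233280 + (228/(-114 + 465))/196794 = (398*(1 + 796))*(1/233280) + (228/351)*(1/196794) = (398*797)*(1/233280) + (228*(1/351))*(1/196794) = 317206*(1/233280) + (76/117)*(1/196794) = 158603/116640 + 38/11512449 = 22542140507/16577926560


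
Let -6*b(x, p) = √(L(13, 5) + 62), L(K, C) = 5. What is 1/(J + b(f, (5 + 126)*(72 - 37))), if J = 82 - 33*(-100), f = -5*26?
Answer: 121752/411765197 + 6*√67/411765197 ≈ 0.00029580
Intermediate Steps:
f = -130
b(x, p) = -√67/6 (b(x, p) = -√(5 + 62)/6 = -√67/6)
J = 3382 (J = 82 + 3300 = 3382)
1/(J + b(f, (5 + 126)*(72 - 37))) = 1/(3382 - √67/6)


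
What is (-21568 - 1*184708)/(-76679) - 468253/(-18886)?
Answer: 39800900323/1448159594 ≈ 27.484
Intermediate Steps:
(-21568 - 1*184708)/(-76679) - 468253/(-18886) = (-21568 - 184708)*(-1/76679) - 468253*(-1/18886) = -206276*(-1/76679) + 468253/18886 = 206276/76679 + 468253/18886 = 39800900323/1448159594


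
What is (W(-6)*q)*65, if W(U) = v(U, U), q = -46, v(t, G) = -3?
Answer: 8970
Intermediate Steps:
W(U) = -3
(W(-6)*q)*65 = -3*(-46)*65 = 138*65 = 8970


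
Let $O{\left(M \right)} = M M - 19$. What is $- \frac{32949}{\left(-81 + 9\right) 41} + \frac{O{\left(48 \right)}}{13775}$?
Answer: $\frac{10235951}{903640} \approx 11.327$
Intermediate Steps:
$O{\left(M \right)} = -19 + M^{2}$ ($O{\left(M \right)} = M^{2} - 19 = -19 + M^{2}$)
$- \frac{32949}{\left(-81 + 9\right) 41} + \frac{O{\left(48 \right)}}{13775} = - \frac{32949}{\left(-81 + 9\right) 41} + \frac{-19 + 48^{2}}{13775} = - \frac{32949}{\left(-72\right) 41} + \left(-19 + 2304\right) \frac{1}{13775} = - \frac{32949}{-2952} + 2285 \cdot \frac{1}{13775} = \left(-32949\right) \left(- \frac{1}{2952}\right) + \frac{457}{2755} = \frac{3661}{328} + \frac{457}{2755} = \frac{10235951}{903640}$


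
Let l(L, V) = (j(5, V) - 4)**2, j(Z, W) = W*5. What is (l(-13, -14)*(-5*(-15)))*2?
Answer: 821400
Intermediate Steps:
j(Z, W) = 5*W
l(L, V) = (-4 + 5*V)**2 (l(L, V) = (5*V - 4)**2 = (-4 + 5*V)**2)
(l(-13, -14)*(-5*(-15)))*2 = ((-4 + 5*(-14))**2*(-5*(-15)))*2 = ((-4 - 70)**2*75)*2 = ((-74)**2*75)*2 = (5476*75)*2 = 410700*2 = 821400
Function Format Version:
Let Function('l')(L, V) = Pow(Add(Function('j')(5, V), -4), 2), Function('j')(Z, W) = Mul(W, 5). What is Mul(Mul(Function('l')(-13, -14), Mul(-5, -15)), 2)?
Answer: 821400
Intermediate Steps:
Function('j')(Z, W) = Mul(5, W)
Function('l')(L, V) = Pow(Add(-4, Mul(5, V)), 2) (Function('l')(L, V) = Pow(Add(Mul(5, V), -4), 2) = Pow(Add(-4, Mul(5, V)), 2))
Mul(Mul(Function('l')(-13, -14), Mul(-5, -15)), 2) = Mul(Mul(Pow(Add(-4, Mul(5, -14)), 2), Mul(-5, -15)), 2) = Mul(Mul(Pow(Add(-4, -70), 2), 75), 2) = Mul(Mul(Pow(-74, 2), 75), 2) = Mul(Mul(5476, 75), 2) = Mul(410700, 2) = 821400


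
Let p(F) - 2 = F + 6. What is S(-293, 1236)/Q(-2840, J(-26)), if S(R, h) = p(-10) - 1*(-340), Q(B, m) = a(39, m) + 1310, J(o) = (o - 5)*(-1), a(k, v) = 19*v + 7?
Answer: 169/953 ≈ 0.17733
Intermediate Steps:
a(k, v) = 7 + 19*v
J(o) = 5 - o (J(o) = (-5 + o)*(-1) = 5 - o)
Q(B, m) = 1317 + 19*m (Q(B, m) = (7 + 19*m) + 1310 = 1317 + 19*m)
p(F) = 8 + F (p(F) = 2 + (F + 6) = 2 + (6 + F) = 8 + F)
S(R, h) = 338 (S(R, h) = (8 - 10) - 1*(-340) = -2 + 340 = 338)
S(-293, 1236)/Q(-2840, J(-26)) = 338/(1317 + 19*(5 - 1*(-26))) = 338/(1317 + 19*(5 + 26)) = 338/(1317 + 19*31) = 338/(1317 + 589) = 338/1906 = 338*(1/1906) = 169/953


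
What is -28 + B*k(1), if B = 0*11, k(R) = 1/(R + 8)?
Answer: -28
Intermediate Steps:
k(R) = 1/(8 + R)
B = 0
-28 + B*k(1) = -28 + 0/(8 + 1) = -28 + 0/9 = -28 + 0*(⅑) = -28 + 0 = -28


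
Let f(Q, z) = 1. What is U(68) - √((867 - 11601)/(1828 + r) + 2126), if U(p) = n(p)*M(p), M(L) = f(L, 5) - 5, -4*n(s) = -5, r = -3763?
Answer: -5 - 8*√13855890/645 ≈ -51.169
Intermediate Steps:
n(s) = 5/4 (n(s) = -¼*(-5) = 5/4)
M(L) = -4 (M(L) = 1 - 5 = -4)
U(p) = -5 (U(p) = (5/4)*(-4) = -5)
U(68) - √((867 - 11601)/(1828 + r) + 2126) = -5 - √((867 - 11601)/(1828 - 3763) + 2126) = -5 - √(-10734/(-1935) + 2126) = -5 - √(-10734*(-1/1935) + 2126) = -5 - √(3578/645 + 2126) = -5 - √(1374848/645) = -5 - 8*√13855890/645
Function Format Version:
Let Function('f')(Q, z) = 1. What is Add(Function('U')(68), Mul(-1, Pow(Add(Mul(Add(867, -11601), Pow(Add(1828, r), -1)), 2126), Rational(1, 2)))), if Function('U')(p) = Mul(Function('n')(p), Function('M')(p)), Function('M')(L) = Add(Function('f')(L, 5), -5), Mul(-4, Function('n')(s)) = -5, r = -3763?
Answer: Add(-5, Mul(Rational(-8, 645), Pow(13855890, Rational(1, 2)))) ≈ -51.169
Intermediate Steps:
Function('n')(s) = Rational(5, 4) (Function('n')(s) = Mul(Rational(-1, 4), -5) = Rational(5, 4))
Function('M')(L) = -4 (Function('M')(L) = Add(1, -5) = -4)
Function('U')(p) = -5 (Function('U')(p) = Mul(Rational(5, 4), -4) = -5)
Add(Function('U')(68), Mul(-1, Pow(Add(Mul(Add(867, -11601), Pow(Add(1828, r), -1)), 2126), Rational(1, 2)))) = Add(-5, Mul(-1, Pow(Add(Mul(Add(867, -11601), Pow(Add(1828, -3763), -1)), 2126), Rational(1, 2)))) = Add(-5, Mul(-1, Pow(Add(Mul(-10734, Pow(-1935, -1)), 2126), Rational(1, 2)))) = Add(-5, Mul(-1, Pow(Add(Mul(-10734, Rational(-1, 1935)), 2126), Rational(1, 2)))) = Add(-5, Mul(-1, Pow(Add(Rational(3578, 645), 2126), Rational(1, 2)))) = Add(-5, Mul(-1, Pow(Rational(1374848, 645), Rational(1, 2)))) = Add(-5, Mul(-1, Mul(Rational(8, 645), Pow(13855890, Rational(1, 2))))) = Add(-5, Mul(Rational(-8, 645), Pow(13855890, Rational(1, 2))))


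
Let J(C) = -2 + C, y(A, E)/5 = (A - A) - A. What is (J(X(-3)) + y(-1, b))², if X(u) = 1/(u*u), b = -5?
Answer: 784/81 ≈ 9.6790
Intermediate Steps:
y(A, E) = -5*A (y(A, E) = 5*((A - A) - A) = 5*(0 - A) = 5*(-A) = -5*A)
X(u) = u⁻²
(J(X(-3)) + y(-1, b))² = ((-2 + (-3)⁻²) - 5*(-1))² = ((-2 + ⅑) + 5)² = (-17/9 + 5)² = (28/9)² = 784/81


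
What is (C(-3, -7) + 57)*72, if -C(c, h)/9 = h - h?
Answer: 4104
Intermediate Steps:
C(c, h) = 0 (C(c, h) = -9*(h - h) = -9*0 = 0)
(C(-3, -7) + 57)*72 = (0 + 57)*72 = 57*72 = 4104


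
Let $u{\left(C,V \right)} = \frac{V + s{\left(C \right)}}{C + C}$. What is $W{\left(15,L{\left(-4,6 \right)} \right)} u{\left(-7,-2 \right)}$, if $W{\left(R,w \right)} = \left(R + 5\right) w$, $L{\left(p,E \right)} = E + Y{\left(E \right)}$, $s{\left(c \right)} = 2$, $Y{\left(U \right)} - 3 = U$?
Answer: $0$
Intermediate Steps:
$Y{\left(U \right)} = 3 + U$
$L{\left(p,E \right)} = 3 + 2 E$ ($L{\left(p,E \right)} = E + \left(3 + E\right) = 3 + 2 E$)
$W{\left(R,w \right)} = w \left(5 + R\right)$ ($W{\left(R,w \right)} = \left(5 + R\right) w = w \left(5 + R\right)$)
$u{\left(C,V \right)} = \frac{2 + V}{2 C}$ ($u{\left(C,V \right)} = \frac{V + 2}{C + C} = \frac{2 + V}{2 C}$)
$W{\left(15,L{\left(-4,6 \right)} \right)} u{\left(-7,-2 \right)} = \left(3 + 2 \cdot 6\right) \left(5 + 15\right) \frac{2 - 2}{2 \left(-7\right)} = \left(3 + 12\right) 20 \cdot \frac{1}{2} \left(- \frac{1}{7}\right) 0 = 15 \cdot 20 \cdot 0 = 300 \cdot 0 = 0$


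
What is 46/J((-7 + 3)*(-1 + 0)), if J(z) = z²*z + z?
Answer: 23/34 ≈ 0.67647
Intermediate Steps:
J(z) = z + z³ (J(z) = z³ + z = z + z³)
46/J((-7 + 3)*(-1 + 0)) = 46/((-7 + 3)*(-1 + 0) + ((-7 + 3)*(-1 + 0))³) = 46/(-4*(-1) + (-4*(-1))³) = 46/(4 + 4³) = 46/(4 + 64) = 46/68 = 46*(1/68) = 23/34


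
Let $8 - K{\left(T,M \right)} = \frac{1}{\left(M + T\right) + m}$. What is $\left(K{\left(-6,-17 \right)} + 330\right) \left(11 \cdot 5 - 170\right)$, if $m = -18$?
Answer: $- \frac{1593785}{41} \approx -38873.0$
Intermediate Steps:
$K{\left(T,M \right)} = 8 - \frac{1}{-18 + M + T}$ ($K{\left(T,M \right)} = 8 - \frac{1}{\left(M + T\right) - 18} = 8 - \frac{1}{-18 + M + T}$)
$\left(K{\left(-6,-17 \right)} + 330\right) \left(11 \cdot 5 - 170\right) = \left(\frac{-145 + 8 \left(-17\right) + 8 \left(-6\right)}{-18 - 17 - 6} + 330\right) \left(11 \cdot 5 - 170\right) = \left(\frac{-145 - 136 - 48}{-41} + 330\right) \left(55 - 170\right) = \left(\left(- \frac{1}{41}\right) \left(-329\right) + 330\right) \left(-115\right) = \left(\frac{329}{41} + 330\right) \left(-115\right) = \frac{13859}{41} \left(-115\right) = - \frac{1593785}{41}$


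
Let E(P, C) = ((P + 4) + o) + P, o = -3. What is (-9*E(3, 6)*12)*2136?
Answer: -1614816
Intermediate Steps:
E(P, C) = 1 + 2*P (E(P, C) = ((P + 4) - 3) + P = ((4 + P) - 3) + P = (1 + P) + P = 1 + 2*P)
(-9*E(3, 6)*12)*2136 = (-9*(1 + 2*3)*12)*2136 = (-9*(1 + 6)*12)*2136 = (-9*7*12)*2136 = -63*12*2136 = -756*2136 = -1614816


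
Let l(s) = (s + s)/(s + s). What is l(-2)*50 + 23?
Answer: 73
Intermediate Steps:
l(s) = 1 (l(s) = (2*s)/((2*s)) = (2*s)*(1/(2*s)) = 1)
l(-2)*50 + 23 = 1*50 + 23 = 50 + 23 = 73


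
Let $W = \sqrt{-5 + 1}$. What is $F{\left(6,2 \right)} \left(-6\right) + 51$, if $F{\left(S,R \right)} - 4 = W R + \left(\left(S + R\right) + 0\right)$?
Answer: $-21 - 24 i \approx -21.0 - 24.0 i$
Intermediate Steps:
$W = 2 i$ ($W = \sqrt{-4} = 2 i \approx 2.0 i$)
$F{\left(S,R \right)} = 4 + R + S + 2 i R$ ($F{\left(S,R \right)} = 4 + \left(2 i R + \left(\left(S + R\right) + 0\right)\right) = 4 + \left(2 i R + \left(\left(R + S\right) + 0\right)\right) = 4 + \left(2 i R + \left(R + S\right)\right) = 4 + \left(R + S + 2 i R\right) = 4 + R + S + 2 i R$)
$F{\left(6,2 \right)} \left(-6\right) + 51 = \left(4 + 2 + 6 + 2 i 2\right) \left(-6\right) + 51 = \left(4 + 2 + 6 + 4 i\right) \left(-6\right) + 51 = \left(12 + 4 i\right) \left(-6\right) + 51 = \left(-72 - 24 i\right) + 51 = -21 - 24 i$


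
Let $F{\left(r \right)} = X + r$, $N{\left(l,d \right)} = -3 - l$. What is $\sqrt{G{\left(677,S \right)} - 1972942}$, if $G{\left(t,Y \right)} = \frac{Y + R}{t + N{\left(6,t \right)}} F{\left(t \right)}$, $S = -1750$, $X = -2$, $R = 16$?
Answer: $\frac{i \sqrt{220288982902}}{334} \approx 1405.2 i$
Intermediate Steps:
$F{\left(r \right)} = -2 + r$
$G{\left(t,Y \right)} = \frac{\left(-2 + t\right) \left(16 + Y\right)}{-9 + t}$ ($G{\left(t,Y \right)} = \frac{Y + 16}{t - 9} \left(-2 + t\right) = \frac{16 + Y}{t - 9} \left(-2 + t\right) = \frac{16 + Y}{-9 + t} \left(-2 + t\right) = \frac{\left(-2 + t\right) \left(16 + Y\right)}{-9 + t}$)
$\sqrt{G{\left(677,S \right)} - 1972942} = \sqrt{\frac{\left(-2 + 677\right) \left(16 - 1750\right)}{-9 + 677} - 1972942} = \sqrt{\frac{1}{668} \cdot 675 \left(-1734\right) - 1972942} = \sqrt{- \frac{585225}{334} - 1972942} = \sqrt{- \frac{659547853}{334}} = \frac{i \sqrt{220288982902}}{334}$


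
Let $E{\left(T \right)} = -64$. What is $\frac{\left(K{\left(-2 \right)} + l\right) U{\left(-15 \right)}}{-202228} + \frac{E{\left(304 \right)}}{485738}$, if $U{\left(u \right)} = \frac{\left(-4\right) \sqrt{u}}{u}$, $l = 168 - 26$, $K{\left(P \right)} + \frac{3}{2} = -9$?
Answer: $- \frac{32}{242869} - \frac{263 i \sqrt{15}}{1516710} \approx -0.00013176 - 0.00067158 i$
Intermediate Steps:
$K{\left(P \right)} = - \frac{21}{2}$ ($K{\left(P \right)} = - \frac{3}{2} - 9 = - \frac{21}{2}$)
$l = 142$
$U{\left(u \right)} = - \frac{4}{\sqrt{u}}$
$\frac{\left(K{\left(-2 \right)} + l\right) U{\left(-15 \right)}}{-202228} + \frac{E{\left(304 \right)}}{485738} = \frac{\left(- \frac{21}{2} + 142\right) \left(- \frac{4}{i \sqrt{15}}\right)}{-202228} - \frac{64}{485738} = \frac{263 \left(- 4 \left(- \frac{i \sqrt{15}}{15}\right)\right)}{2} \left(- \frac{1}{202228}\right) - \frac{32}{242869} = \frac{263 \frac{4 i \sqrt{15}}{15}}{2} \left(- \frac{1}{202228}\right) - \frac{32}{242869} = \frac{526 i \sqrt{15}}{15} \left(- \frac{1}{202228}\right) - \frac{32}{242869} = - \frac{263 i \sqrt{15}}{1516710} - \frac{32}{242869} = - \frac{32}{242869} - \frac{263 i \sqrt{15}}{1516710}$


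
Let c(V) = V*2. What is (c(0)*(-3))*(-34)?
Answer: 0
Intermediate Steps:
c(V) = 2*V
(c(0)*(-3))*(-34) = ((2*0)*(-3))*(-34) = (0*(-3))*(-34) = 0*(-34) = 0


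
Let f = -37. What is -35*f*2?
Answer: 2590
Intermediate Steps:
-35*f*2 = -35*(-37)*2 = 1295*2 = 2590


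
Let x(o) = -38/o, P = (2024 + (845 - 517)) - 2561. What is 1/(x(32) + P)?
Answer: -16/3363 ≈ -0.0047577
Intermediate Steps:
P = -209 (P = (2024 + 328) - 2561 = 2352 - 2561 = -209)
1/(x(32) + P) = 1/(-38/32 - 209) = 1/(-38*1/32 - 209) = 1/(-19/16 - 209) = 1/(-3363/16) = -16/3363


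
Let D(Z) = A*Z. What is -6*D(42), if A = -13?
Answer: 3276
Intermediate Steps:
D(Z) = -13*Z
-6*D(42) = -(-78)*42 = -6*(-546) = 3276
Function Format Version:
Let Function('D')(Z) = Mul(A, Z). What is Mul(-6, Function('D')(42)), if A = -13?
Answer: 3276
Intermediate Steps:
Function('D')(Z) = Mul(-13, Z)
Mul(-6, Function('D')(42)) = Mul(-6, Mul(-13, 42)) = Mul(-6, -546) = 3276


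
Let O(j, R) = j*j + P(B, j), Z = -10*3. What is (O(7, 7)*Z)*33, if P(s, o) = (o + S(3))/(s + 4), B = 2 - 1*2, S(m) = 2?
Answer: -101475/2 ≈ -50738.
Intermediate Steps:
B = 0 (B = 2 - 2 = 0)
Z = -30
P(s, o) = (2 + o)/(4 + s) (P(s, o) = (o + 2)/(s + 4) = (2 + o)/(4 + s))
O(j, R) = 1/2 + j**2 + j/4 (O(j, R) = j*j + (2 + j)/(4 + 0) = j**2 + (2 + j)/4 = j**2 + (1/2 + j/4) = 1/2 + j**2 + j/4)
(O(7, 7)*Z)*33 = ((1/2 + 7**2 + (1/4)*7)*(-30))*33 = ((1/2 + 49 + 7/4)*(-30))*33 = ((205/4)*(-30))*33 = -3075/2*33 = -101475/2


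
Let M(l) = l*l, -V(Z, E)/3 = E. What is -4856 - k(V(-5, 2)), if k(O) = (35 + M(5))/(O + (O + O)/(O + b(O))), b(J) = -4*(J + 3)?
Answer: -9697/2 ≈ -4848.5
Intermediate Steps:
V(Z, E) = -3*E
b(J) = -12 - 4*J (b(J) = -4*(3 + J) = -12 - 4*J)
M(l) = l**2
k(O) = 60/(O + 2*O/(-12 - 3*O)) (k(O) = (35 + 5**2)/(O + (O + O)/(O + (-12 - 4*O))) = (35 + 25)/(O + (2*O)/(-12 - 3*O)) = 60/(O + 2*O/(-12 - 3*O)))
-4856 - k(V(-5, 2)) = -4856 - 180*(4 - 3*2)/(((-3*2))*(10 + 3*(-3*2))) = -4856 - 180*(4 - 6)/((-6)*(10 + 3*(-6))) = -4856 - 180*(-1)*(-2)/(6*(10 - 18)) = -4856 - 180*(-1)*(-2)/(6*(-8)) = -4856 - 180*(-1)*(-1)*(-2)/(6*8) = -4856 - 1*(-15/2) = -4856 + 15/2 = -9697/2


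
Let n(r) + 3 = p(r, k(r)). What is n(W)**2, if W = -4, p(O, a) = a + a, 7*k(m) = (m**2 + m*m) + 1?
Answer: 2025/49 ≈ 41.327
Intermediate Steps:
k(m) = 1/7 + 2*m**2/7 (k(m) = ((m**2 + m*m) + 1)/7 = ((m**2 + m**2) + 1)/7 = (2*m**2 + 1)/7 = (1 + 2*m**2)/7 = 1/7 + 2*m**2/7)
p(O, a) = 2*a
n(r) = -19/7 + 4*r**2/7 (n(r) = -3 + 2*(1/7 + 2*r**2/7) = -3 + (2/7 + 4*r**2/7) = -19/7 + 4*r**2/7)
n(W)**2 = (-19/7 + (4/7)*(-4)**2)**2 = (-19/7 + (4/7)*16)**2 = (-19/7 + 64/7)**2 = (45/7)**2 = 2025/49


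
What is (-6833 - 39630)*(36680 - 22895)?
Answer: -640492455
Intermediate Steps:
(-6833 - 39630)*(36680 - 22895) = -46463*13785 = -640492455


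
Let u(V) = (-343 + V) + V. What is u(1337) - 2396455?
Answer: -2394124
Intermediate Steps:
u(V) = -343 + 2*V
u(1337) - 2396455 = (-343 + 2*1337) - 2396455 = (-343 + 2674) - 2396455 = 2331 - 2396455 = -2394124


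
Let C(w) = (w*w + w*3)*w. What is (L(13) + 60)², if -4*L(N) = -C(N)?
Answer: 541696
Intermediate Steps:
C(w) = w*(w² + 3*w) (C(w) = (w² + 3*w)*w = w*(w² + 3*w))
L(N) = N²*(3 + N)/4 (L(N) = -(-1)*N²*(3 + N)/4 = N²*(3 + N)/4)
(L(13) + 60)² = ((¼)*13²*(3 + 13) + 60)² = ((¼)*169*16 + 60)² = (676 + 60)² = 736² = 541696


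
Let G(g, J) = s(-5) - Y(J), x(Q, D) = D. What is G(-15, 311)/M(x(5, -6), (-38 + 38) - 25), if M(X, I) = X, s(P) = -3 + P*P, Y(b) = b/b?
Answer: -7/2 ≈ -3.5000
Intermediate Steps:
Y(b) = 1
s(P) = -3 + P²
G(g, J) = 21 (G(g, J) = (-3 + (-5)²) - 1*1 = (-3 + 25) - 1 = 22 - 1 = 21)
G(-15, 311)/M(x(5, -6), (-38 + 38) - 25) = 21/(-6) = 21*(-⅙) = -7/2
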